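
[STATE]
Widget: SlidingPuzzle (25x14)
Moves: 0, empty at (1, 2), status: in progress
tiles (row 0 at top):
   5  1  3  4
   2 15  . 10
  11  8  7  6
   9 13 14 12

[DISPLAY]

┌────┬────┬────┬────┐    
│  5 │  1 │  3 │  4 │    
├────┼────┼────┼────┤    
│  2 │ 15 │    │ 10 │    
├────┼────┼────┼────┤    
│ 11 │  8 │  7 │  6 │    
├────┼────┼────┼────┤    
│  9 │ 13 │ 14 │ 12 │    
└────┴────┴────┴────┘    
Moves: 0                 
                         
                         
                         
                         


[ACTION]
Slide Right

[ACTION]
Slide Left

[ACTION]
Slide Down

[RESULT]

┌────┬────┬────┬────┐    
│  5 │  1 │    │  4 │    
├────┼────┼────┼────┤    
│  2 │ 15 │  3 │ 10 │    
├────┼────┼────┼────┤    
│ 11 │  8 │  7 │  6 │    
├────┼────┼────┼────┤    
│  9 │ 13 │ 14 │ 12 │    
└────┴────┴────┴────┘    
Moves: 3                 
                         
                         
                         
                         


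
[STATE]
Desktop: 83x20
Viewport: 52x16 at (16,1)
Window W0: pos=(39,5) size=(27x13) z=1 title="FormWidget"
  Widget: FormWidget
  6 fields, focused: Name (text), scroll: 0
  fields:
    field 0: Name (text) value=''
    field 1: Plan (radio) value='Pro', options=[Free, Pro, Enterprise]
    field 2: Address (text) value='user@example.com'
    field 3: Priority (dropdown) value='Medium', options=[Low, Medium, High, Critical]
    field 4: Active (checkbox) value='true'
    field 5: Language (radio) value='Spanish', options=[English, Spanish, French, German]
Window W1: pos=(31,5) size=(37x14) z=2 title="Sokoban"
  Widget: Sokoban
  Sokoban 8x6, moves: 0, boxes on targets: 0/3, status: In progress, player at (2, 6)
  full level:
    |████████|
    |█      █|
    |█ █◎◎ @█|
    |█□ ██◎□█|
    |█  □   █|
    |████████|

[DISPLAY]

                                                    
                                                    
                                                    
                                                    
               ┏━━━━━━━━━━━━━━━━━━━━━━━━━━━━━━━━━━━┓
               ┃ Sokoban                           ┃
               ┠───────────────────────────────────┨
               ┃████████                           ┃
               ┃█      █                           ┃
               ┃█ █◎◎ @█                           ┃
               ┃█□ ██◎□█                           ┃
               ┃█  □   █                           ┃
               ┃████████                           ┃
               ┃Moves: 0  0/3                      ┃
               ┃                                   ┃
               ┃                                   ┃


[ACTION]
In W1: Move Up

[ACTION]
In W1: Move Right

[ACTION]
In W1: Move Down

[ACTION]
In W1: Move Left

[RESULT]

                                                    
                                                    
                                                    
                                                    
               ┏━━━━━━━━━━━━━━━━━━━━━━━━━━━━━━━━━━━┓
               ┃ Sokoban                           ┃
               ┠───────────────────────────────────┨
               ┃████████                           ┃
               ┃█      █                           ┃
               ┃█ █◎◎@ █                           ┃
               ┃█□ ██◎□█                           ┃
               ┃█  □   █                           ┃
               ┃████████                           ┃
               ┃Moves: 3  0/3                      ┃
               ┃                                   ┃
               ┃                                   ┃


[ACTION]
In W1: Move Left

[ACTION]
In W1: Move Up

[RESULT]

                                                    
                                                    
                                                    
                                                    
               ┏━━━━━━━━━━━━━━━━━━━━━━━━━━━━━━━━━━━┓
               ┃ Sokoban                           ┃
               ┠───────────────────────────────────┨
               ┃████████                           ┃
               ┃█   @  █                           ┃
               ┃█ █◎◎  █                           ┃
               ┃█□ ██◎□█                           ┃
               ┃█  □   █                           ┃
               ┃████████                           ┃
               ┃Moves: 5  0/3                      ┃
               ┃                                   ┃
               ┃                                   ┃


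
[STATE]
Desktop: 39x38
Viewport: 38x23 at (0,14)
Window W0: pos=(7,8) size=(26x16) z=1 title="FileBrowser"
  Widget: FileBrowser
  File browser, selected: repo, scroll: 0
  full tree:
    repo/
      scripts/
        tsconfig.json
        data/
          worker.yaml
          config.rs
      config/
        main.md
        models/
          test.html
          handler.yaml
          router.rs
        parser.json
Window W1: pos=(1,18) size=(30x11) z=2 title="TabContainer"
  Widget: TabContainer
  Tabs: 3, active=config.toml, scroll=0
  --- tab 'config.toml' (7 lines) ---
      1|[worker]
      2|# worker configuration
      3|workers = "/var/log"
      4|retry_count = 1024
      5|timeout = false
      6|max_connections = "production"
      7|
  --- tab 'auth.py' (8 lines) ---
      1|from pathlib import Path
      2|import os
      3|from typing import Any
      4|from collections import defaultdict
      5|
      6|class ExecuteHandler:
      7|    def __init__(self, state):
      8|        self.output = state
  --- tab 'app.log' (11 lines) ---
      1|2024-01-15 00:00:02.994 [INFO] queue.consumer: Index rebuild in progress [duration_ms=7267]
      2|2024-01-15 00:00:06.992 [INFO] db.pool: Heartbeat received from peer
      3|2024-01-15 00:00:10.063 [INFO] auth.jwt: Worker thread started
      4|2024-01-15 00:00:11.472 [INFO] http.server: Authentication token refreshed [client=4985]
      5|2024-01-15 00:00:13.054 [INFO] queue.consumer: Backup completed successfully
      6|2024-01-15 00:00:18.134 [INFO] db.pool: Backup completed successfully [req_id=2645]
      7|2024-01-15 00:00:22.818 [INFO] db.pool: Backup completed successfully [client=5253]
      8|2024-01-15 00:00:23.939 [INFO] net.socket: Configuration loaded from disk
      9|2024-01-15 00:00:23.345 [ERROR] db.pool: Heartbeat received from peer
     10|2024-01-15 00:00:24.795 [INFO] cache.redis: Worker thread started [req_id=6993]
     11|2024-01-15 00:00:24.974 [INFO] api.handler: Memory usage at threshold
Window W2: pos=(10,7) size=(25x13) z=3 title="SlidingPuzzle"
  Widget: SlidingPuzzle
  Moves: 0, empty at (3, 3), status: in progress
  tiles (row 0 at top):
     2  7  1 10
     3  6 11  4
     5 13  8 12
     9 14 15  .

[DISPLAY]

       ┃  ┃├────┼────┼────┼────┤  ┃   
       ┃  ┃│  5 │ 13 │  8 │ 12 │  ┃   
       ┃  ┃├────┼────┼────┼────┤  ┃   
       ┃  ┃│  9 │ 14 │ 15 │    │  ┃   
 ┏━━━━━━━━┃└────┴────┴────┴────┘  ┃   
 ┃ TabCont┗━━━━━━━━━━━━━━━━━━━━━━━┛   
 ┠────────────────────────────┨ ┃     
 ┃[config.toml]│ auth.py │ app┃ ┃     
 ┃────────────────────────────┃ ┃     
 ┃[worker]                    ┃━┛     
 ┃# worker configuration      ┃       
 ┃workers = "/var/log"        ┃       
 ┃retry_count = 1024          ┃       
 ┃timeout = false             ┃       
 ┗━━━━━━━━━━━━━━━━━━━━━━━━━━━━┛       
                                      
                                      
                                      
                                      
                                      
                                      
                                      
                                      


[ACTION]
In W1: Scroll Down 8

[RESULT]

       ┃  ┃├────┼────┼────┼────┤  ┃   
       ┃  ┃│  5 │ 13 │  8 │ 12 │  ┃   
       ┃  ┃├────┼────┼────┼────┤  ┃   
       ┃  ┃│  9 │ 14 │ 15 │    │  ┃   
 ┏━━━━━━━━┃└────┴────┴────┴────┘  ┃   
 ┃ TabCont┗━━━━━━━━━━━━━━━━━━━━━━━┛   
 ┠────────────────────────────┨ ┃     
 ┃[config.toml]│ auth.py │ app┃ ┃     
 ┃────────────────────────────┃ ┃     
 ┃                            ┃━┛     
 ┃                            ┃       
 ┃                            ┃       
 ┃                            ┃       
 ┃                            ┃       
 ┗━━━━━━━━━━━━━━━━━━━━━━━━━━━━┛       
                                      
                                      
                                      
                                      
                                      
                                      
                                      
                                      


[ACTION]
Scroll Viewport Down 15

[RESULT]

       ┃  ┃│  5 │ 13 │  8 │ 12 │  ┃   
       ┃  ┃├────┼────┼────┼────┤  ┃   
       ┃  ┃│  9 │ 14 │ 15 │    │  ┃   
 ┏━━━━━━━━┃└────┴────┴────┴────┘  ┃   
 ┃ TabCont┗━━━━━━━━━━━━━━━━━━━━━━━┛   
 ┠────────────────────────────┨ ┃     
 ┃[config.toml]│ auth.py │ app┃ ┃     
 ┃────────────────────────────┃ ┃     
 ┃                            ┃━┛     
 ┃                            ┃       
 ┃                            ┃       
 ┃                            ┃       
 ┃                            ┃       
 ┗━━━━━━━━━━━━━━━━━━━━━━━━━━━━┛       
                                      
                                      
                                      
                                      
                                      
                                      
                                      
                                      
                                      


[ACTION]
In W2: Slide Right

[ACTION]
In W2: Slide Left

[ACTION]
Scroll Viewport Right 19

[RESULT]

      ┃  ┃│  5 │ 13 │  8 │ 12 │  ┃    
      ┃  ┃├────┼────┼────┼────┤  ┃    
      ┃  ┃│  9 │ 14 │ 15 │    │  ┃    
┏━━━━━━━━┃└────┴────┴────┴────┘  ┃    
┃ TabCont┗━━━━━━━━━━━━━━━━━━━━━━━┛    
┠────────────────────────────┨ ┃      
┃[config.toml]│ auth.py │ app┃ ┃      
┃────────────────────────────┃ ┃      
┃                            ┃━┛      
┃                            ┃        
┃                            ┃        
┃                            ┃        
┃                            ┃        
┗━━━━━━━━━━━━━━━━━━━━━━━━━━━━┛        
                                      
                                      
                                      
                                      
                                      
                                      
                                      
                                      
                                      


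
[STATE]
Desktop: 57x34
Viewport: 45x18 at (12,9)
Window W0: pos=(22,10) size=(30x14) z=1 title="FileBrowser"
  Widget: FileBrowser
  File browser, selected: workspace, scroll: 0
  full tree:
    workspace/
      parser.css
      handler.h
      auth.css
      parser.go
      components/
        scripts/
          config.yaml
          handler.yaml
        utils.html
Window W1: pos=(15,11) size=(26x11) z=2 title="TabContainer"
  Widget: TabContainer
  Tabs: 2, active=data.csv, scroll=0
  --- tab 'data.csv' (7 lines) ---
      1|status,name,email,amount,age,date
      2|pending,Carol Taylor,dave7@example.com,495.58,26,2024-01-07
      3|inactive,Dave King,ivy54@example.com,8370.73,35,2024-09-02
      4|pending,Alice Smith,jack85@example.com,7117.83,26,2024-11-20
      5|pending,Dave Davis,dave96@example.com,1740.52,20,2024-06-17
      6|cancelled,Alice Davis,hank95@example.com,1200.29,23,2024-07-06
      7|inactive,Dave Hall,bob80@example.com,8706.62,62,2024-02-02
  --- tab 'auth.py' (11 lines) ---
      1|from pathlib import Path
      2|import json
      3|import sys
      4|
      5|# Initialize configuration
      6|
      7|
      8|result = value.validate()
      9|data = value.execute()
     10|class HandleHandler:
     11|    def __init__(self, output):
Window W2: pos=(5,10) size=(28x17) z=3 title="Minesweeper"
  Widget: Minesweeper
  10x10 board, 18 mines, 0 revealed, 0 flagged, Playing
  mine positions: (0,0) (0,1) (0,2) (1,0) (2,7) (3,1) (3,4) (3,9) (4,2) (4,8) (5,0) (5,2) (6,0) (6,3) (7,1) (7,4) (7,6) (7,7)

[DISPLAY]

                                             
━━━━━━━━━━━━━━━━━━━━┓━━━━━━━━━━━━━━━━━━┓     
weeper              ┃━━━━━━━┓          ┃     
────────────────────┨       ┃──────────┨     
■■■■                ┃───────┨          ┃     
■■■■                ┃py     ┃          ┃     
■■■■                ┃───────┃          ┃     
■■■■                ┃,amount┃          ┃     
■■■■                ┃lor,dav┃          ┃     
■■■■                ┃g,ivy54┃/         ┃     
■■■■                ┃th,jack┃          ┃     
■■■■                ┃s,dave9┃          ┃     
■■■■                ┃━━━━━━━┛          ┃     
■■■■                ┃                  ┃     
                    ┃━━━━━━━━━━━━━━━━━━┛     
                    ┃                        
                    ┃                        
━━━━━━━━━━━━━━━━━━━━┛                        


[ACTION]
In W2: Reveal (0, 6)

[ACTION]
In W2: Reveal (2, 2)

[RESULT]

                                             
━━━━━━━━━━━━━━━━━━━━┓━━━━━━━━━━━━━━━━━━┓     
weeper              ┃━━━━━━━┓          ┃     
────────────────────┨       ┃──────────┨     
                    ┃───────┨          ┃     
111                 ┃py     ┃          ┃     
1■21                ┃───────┃          ┃     
■■■■                ┃,amount┃          ┃     
■■■■                ┃lor,dav┃          ┃     
■■■■                ┃g,ivy54┃/         ┃     
■■■■                ┃th,jack┃          ┃     
■■■■                ┃s,dave9┃          ┃     
■■■■                ┃━━━━━━━┛          ┃     
■■■■                ┃                  ┃     
                    ┃━━━━━━━━━━━━━━━━━━┛     
                    ┃                        
                    ┃                        
━━━━━━━━━━━━━━━━━━━━┛                        


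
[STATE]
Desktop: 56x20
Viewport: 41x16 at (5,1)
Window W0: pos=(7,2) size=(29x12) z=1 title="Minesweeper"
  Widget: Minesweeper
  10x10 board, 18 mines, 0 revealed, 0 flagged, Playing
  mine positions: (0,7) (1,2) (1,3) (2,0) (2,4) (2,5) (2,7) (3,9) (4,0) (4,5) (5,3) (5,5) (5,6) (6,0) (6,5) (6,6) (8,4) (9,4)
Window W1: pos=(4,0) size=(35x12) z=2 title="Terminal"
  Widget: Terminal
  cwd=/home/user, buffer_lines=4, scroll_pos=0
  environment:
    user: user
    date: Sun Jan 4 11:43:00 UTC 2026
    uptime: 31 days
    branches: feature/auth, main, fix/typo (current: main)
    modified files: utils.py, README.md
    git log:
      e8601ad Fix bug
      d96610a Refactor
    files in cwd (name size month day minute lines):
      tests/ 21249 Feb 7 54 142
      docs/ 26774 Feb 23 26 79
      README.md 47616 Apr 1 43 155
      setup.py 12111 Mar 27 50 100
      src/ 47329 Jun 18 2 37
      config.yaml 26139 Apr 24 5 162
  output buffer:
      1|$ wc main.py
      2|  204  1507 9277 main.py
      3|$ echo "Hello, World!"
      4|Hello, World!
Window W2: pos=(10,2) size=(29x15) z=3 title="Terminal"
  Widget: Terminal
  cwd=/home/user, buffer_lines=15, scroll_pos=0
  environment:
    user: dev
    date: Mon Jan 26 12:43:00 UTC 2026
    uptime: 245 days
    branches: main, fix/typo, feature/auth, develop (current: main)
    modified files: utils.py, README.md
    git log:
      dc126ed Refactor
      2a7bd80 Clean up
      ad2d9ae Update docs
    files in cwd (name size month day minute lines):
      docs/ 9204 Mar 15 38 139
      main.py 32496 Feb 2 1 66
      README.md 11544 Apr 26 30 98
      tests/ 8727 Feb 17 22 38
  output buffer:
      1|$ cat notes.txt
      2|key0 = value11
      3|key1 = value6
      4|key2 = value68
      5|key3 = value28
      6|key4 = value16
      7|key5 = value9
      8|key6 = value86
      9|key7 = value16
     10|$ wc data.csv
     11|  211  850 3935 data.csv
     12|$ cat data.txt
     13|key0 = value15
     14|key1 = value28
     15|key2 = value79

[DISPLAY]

 Terminal                        ┃       
─────┏━━━━━━━━━━━━━━━━━━━━━━━━━━━┓       
$ wc ┃ Terminal                  ┃       
  204┠───────────────────────────┨       
$ ech┃$ cat notes.txt            ┃       
Hello┃key0 = value11             ┃       
$ █  ┃key1 = value6              ┃       
     ┃key2 = value68             ┃       
     ┃key3 = value28             ┃       
     ┃key4 = value16             ┃       
━━━━━┃key5 = value9              ┃       
  ┃■■┃key6 = value86             ┃       
  ┗━━┃key7 = value16             ┃       
     ┃$ wc data.csv              ┃       
     ┃  211  850 3935 data.csv   ┃       
     ┗━━━━━━━━━━━━━━━━━━━━━━━━━━━┛       


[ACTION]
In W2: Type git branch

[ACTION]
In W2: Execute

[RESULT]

 Terminal                        ┃       
─────┏━━━━━━━━━━━━━━━━━━━━━━━━━━━┓       
$ wc ┃ Terminal                  ┃       
  204┠───────────────────────────┨       
$ ech┃  211  850 3935 data.csv   ┃       
Hello┃$ cat data.txt             ┃       
$ █  ┃key0 = value15             ┃       
     ┃key1 = value28             ┃       
     ┃key2 = value79             ┃       
     ┃$ git branch               ┃       
━━━━━┃* main                     ┃       
  ┃■■┃  fix/typo                 ┃       
  ┗━━┃  feature/auth             ┃       
     ┃  develop                  ┃       
     ┃$ █                        ┃       
     ┗━━━━━━━━━━━━━━━━━━━━━━━━━━━┛       


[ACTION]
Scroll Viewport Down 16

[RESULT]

  204┠───────────────────────────┨       
$ ech┃  211  850 3935 data.csv   ┃       
Hello┃$ cat data.txt             ┃       
$ █  ┃key0 = value15             ┃       
     ┃key1 = value28             ┃       
     ┃key2 = value79             ┃       
     ┃$ git branch               ┃       
━━━━━┃* main                     ┃       
  ┃■■┃  fix/typo                 ┃       
  ┗━━┃  feature/auth             ┃       
     ┃  develop                  ┃       
     ┃$ █                        ┃       
     ┗━━━━━━━━━━━━━━━━━━━━━━━━━━━┛       
                                         
                                         
                                         


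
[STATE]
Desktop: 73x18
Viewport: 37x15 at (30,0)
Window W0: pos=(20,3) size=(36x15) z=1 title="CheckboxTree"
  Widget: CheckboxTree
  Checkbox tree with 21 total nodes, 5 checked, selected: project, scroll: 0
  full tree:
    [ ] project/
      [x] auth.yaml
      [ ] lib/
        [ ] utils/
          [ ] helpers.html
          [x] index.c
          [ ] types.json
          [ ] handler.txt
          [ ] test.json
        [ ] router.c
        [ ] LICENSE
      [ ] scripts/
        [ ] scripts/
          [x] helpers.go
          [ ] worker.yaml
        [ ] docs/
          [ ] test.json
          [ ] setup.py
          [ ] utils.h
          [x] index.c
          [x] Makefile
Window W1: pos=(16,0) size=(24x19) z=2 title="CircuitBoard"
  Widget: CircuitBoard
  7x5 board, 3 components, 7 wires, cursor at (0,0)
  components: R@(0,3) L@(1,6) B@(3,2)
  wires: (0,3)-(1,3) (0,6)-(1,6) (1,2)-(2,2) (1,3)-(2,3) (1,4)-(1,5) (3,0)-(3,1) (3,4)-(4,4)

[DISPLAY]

━━━━━━━━━┓                           
         ┃                           
─────────┨                           
5 6      ┃━━━━━━━━━━━━━━━┓           
   R     ┃               ┃           
   │     ┃───────────────┨           
   ·   · ┃               ┃           
   │     ┃               ┃           
   ·     ┃               ┃           
         ┃               ┃           
       · ┃html           ┃           
       │ ┃               ┃           
       · ┃on             ┃           
         ┃txt            ┃           
         ┃n              ┃           


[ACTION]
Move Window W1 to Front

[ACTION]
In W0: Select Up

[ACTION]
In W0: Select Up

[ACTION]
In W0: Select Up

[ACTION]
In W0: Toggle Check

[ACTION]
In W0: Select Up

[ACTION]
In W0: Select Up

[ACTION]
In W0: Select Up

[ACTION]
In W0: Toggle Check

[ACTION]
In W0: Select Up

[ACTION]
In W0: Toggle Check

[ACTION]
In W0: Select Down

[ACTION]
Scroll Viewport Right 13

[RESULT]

━━━┓                                 
   ┃                                 
───┨                                 
   ┃━━━━━━━━━━━━━━━┓                 
   ┃               ┃                 
   ┃───────────────┨                 
 · ┃               ┃                 
   ┃               ┃                 
   ┃               ┃                 
   ┃               ┃                 
 · ┃html           ┃                 
 │ ┃               ┃                 
 · ┃on             ┃                 
   ┃txt            ┃                 
   ┃n              ┃                 


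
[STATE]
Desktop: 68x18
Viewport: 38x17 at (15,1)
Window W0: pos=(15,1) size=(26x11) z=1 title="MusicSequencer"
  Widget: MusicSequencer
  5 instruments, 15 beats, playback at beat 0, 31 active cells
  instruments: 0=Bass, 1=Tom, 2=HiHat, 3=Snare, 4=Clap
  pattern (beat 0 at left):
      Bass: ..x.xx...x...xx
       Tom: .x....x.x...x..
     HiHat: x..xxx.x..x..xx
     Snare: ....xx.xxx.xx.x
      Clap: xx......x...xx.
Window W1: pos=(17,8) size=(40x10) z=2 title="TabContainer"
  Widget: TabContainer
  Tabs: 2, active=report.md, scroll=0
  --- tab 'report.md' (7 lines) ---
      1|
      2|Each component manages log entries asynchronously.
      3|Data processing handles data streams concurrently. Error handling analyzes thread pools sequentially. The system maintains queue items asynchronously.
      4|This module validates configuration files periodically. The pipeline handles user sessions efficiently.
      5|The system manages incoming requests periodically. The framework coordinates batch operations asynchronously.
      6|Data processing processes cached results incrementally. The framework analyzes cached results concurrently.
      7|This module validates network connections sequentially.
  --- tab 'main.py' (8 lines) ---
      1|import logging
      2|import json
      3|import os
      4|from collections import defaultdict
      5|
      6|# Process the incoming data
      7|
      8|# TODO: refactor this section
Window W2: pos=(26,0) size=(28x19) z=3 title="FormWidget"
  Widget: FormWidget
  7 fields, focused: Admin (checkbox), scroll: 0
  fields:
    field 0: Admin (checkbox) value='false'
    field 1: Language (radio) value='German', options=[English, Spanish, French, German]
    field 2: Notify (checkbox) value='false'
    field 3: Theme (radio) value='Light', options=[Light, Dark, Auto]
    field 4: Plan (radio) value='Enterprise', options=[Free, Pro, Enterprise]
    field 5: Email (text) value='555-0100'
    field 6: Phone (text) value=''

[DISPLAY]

┏━━━━━━━━━━┃ FormWidget               
┃ MusicSequ┠──────────────────────────
┠──────────┃> Admin:      [ ]         
┃      ▼123┃  Language:   ( ) English 
┃  Bass··█·┃  Notify:     [ ]         
┃   Tom·█··┃  Theme:      (●) Light  (
┃ HiHat█··█┃  Plan:       ( ) Free  ( 
┃ ┏━━━━━━━━┃  Email:      [555-0100  ]
┃ ┃ TabCont┃  Phone:      [          ]
┃ ┠────────┃                          
┗━┃[report.┃                          
  ┃────────┃                          
  ┃        ┃                          
  ┃Each com┃                          
  ┃Data pro┃                          
  ┃This mod┃                          
  ┗━━━━━━━━┃                          


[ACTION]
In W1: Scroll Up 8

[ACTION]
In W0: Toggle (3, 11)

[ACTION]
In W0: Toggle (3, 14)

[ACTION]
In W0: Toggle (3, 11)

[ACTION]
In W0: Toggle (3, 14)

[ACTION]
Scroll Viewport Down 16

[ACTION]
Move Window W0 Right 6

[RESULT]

      ┏━━━━┃ FormWidget               
      ┃ Mus┠──────────────────────────
      ┠────┃> Admin:      [ ]         
      ┃    ┃  Language:   ( ) English 
      ┃  Ba┃  Notify:     [ ]         
      ┃   T┃  Theme:      (●) Light  (
      ┃ HiH┃  Plan:       ( ) Free  ( 
  ┏━━━━━━━━┃  Email:      [555-0100  ]
  ┃ TabCont┃  Phone:      [          ]
  ┠────────┃                          
  ┃[report.┃                          
  ┃────────┃                          
  ┃        ┃                          
  ┃Each com┃                          
  ┃Data pro┃                          
  ┃This mod┃                          
  ┗━━━━━━━━┃                          


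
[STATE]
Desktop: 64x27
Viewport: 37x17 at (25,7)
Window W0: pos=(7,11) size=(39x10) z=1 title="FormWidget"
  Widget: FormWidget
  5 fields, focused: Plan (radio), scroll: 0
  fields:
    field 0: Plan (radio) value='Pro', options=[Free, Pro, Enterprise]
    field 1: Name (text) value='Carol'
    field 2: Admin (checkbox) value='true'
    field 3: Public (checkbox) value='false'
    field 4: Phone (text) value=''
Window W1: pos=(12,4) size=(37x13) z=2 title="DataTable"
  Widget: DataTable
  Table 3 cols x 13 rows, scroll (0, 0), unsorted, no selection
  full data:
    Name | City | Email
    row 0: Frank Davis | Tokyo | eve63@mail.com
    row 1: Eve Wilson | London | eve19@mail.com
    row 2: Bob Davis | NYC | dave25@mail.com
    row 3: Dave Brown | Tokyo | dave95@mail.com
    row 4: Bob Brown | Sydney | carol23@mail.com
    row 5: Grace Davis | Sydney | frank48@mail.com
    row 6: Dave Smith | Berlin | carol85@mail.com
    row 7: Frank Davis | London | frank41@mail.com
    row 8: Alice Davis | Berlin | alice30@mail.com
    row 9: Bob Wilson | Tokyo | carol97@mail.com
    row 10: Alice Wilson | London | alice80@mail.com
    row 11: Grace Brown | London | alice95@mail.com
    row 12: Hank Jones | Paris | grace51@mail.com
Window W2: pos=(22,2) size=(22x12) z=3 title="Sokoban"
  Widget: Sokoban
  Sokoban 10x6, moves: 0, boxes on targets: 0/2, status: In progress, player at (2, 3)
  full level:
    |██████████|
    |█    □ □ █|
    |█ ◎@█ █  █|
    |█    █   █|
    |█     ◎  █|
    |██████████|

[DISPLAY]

◎@█ █  █          ┃    ┃             
   █   █          ┃────┃             
    ◎  █          ┃com ┃             
████████          ┃com ┃             
ves: 0  0/2       ┃.com┃             
                  ┃.com┃             
━━━━━━━━━━━━━━━━━━┛l.co┃             
│Sydney│frank48@mail.co┃             
│Berlin│carol85@mail.co┃             
━━━━━━━━━━━━━━━━━━━━━━━┛             
                    ┃                
                   ]┃                
                    ┃                
━━━━━━━━━━━━━━━━━━━━┛                
                                     
                                     
                                     


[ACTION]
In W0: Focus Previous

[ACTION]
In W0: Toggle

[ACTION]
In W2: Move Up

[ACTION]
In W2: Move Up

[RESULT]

◎ █ █  █          ┃    ┃             
   █   █          ┃────┃             
    ◎  █          ┃com ┃             
████████          ┃com ┃             
ves: 1  0/2       ┃.com┃             
                  ┃.com┃             
━━━━━━━━━━━━━━━━━━┛l.co┃             
│Sydney│frank48@mail.co┃             
│Berlin│carol85@mail.co┃             
━━━━━━━━━━━━━━━━━━━━━━━┛             
                    ┃                
                   ]┃                
                    ┃                
━━━━━━━━━━━━━━━━━━━━┛                
                                     
                                     
                                     


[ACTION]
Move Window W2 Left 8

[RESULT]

          ┃il          ┃             
          ┃────────────┃             
          ┃63@mail.com ┃             
          ┃19@mail.com ┃             
0/2       ┃e25@mail.com┃             
          ┃e95@mail.com┃             
━━━━━━━━━━┛ol23@mail.co┃             
│Sydney│frank48@mail.co┃             
│Berlin│carol85@mail.co┃             
━━━━━━━━━━━━━━━━━━━━━━━┛             
                    ┃                
                   ]┃                
                    ┃                
━━━━━━━━━━━━━━━━━━━━┛                
                                     
                                     
                                     


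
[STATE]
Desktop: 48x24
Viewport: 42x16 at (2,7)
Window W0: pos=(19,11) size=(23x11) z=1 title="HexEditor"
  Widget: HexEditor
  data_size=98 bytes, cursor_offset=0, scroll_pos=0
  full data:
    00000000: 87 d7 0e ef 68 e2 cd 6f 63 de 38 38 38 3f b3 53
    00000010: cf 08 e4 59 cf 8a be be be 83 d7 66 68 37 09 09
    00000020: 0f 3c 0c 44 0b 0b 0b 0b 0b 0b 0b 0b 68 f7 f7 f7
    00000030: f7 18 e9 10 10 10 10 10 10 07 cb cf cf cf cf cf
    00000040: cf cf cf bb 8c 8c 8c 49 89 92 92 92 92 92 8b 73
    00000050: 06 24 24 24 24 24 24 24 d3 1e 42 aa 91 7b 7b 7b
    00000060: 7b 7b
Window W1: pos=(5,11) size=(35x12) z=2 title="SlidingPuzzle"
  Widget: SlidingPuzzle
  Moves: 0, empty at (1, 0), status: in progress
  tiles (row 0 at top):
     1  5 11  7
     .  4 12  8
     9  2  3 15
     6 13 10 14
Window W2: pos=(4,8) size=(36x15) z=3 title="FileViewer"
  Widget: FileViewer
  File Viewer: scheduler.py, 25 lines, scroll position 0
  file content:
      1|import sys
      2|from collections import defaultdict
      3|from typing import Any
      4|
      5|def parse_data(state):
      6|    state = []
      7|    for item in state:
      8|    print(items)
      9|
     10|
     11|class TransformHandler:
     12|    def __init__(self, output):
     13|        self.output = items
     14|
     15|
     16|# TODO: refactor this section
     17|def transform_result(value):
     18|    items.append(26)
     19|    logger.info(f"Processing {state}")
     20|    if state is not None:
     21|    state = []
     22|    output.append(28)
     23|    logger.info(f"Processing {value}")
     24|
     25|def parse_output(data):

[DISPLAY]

                                          
  ┏━━━━━━━━━━━━━━━━━━━━━━━━━━━━━━━━━━┓    
  ┃ FileViewer                       ┃    
  ┠──────────────────────────────────┨    
  ┃import sys                       ▲┃━┓  
  ┃from collections import defaultdi█┃ ┃  
  ┃from typing import Any           ░┃─┨  
  ┃                                 ░┃f┃  
  ┃def parse_data(state):           ░┃9┃  
  ┃    state = []                   ░┃4┃  
  ┃    for item in state:           ░┃0┃  
  ┃    print(items)                 ░┃b┃  
  ┃                                 ░┃4┃  
  ┃                                 ░┃ ┃  
  ┃class TransformHandler:          ▼┃━┛  
  ┗━━━━━━━━━━━━━━━━━━━━━━━━━━━━━━━━━━┛    


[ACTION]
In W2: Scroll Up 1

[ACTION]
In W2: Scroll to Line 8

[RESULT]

                                          
  ┏━━━━━━━━━━━━━━━━━━━━━━━━━━━━━━━━━━┓    
  ┃ FileViewer                       ┃    
  ┠──────────────────────────────────┨    
  ┃    print(items)                 ▲┃━┓  
  ┃                                 ░┃ ┃  
  ┃                                 ░┃─┨  
  ┃class TransformHandler:          ░┃f┃  
  ┃    def __init__(self, output):  ░┃9┃  
  ┃        self.output = items      █┃4┃  
  ┃                                 ░┃0┃  
  ┃                                 ░┃b┃  
  ┃# TODO: refactor this section    ░┃4┃  
  ┃def transform_result(value):     ░┃ ┃  
  ┃    items.append(26)             ▼┃━┛  
  ┗━━━━━━━━━━━━━━━━━━━━━━━━━━━━━━━━━━┛    


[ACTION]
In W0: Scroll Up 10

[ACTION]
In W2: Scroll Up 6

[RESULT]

                                          
  ┏━━━━━━━━━━━━━━━━━━━━━━━━━━━━━━━━━━┓    
  ┃ FileViewer                       ┃    
  ┠──────────────────────────────────┨    
  ┃from collections import defaultdi▲┃━┓  
  ┃from typing import Any           █┃ ┃  
  ┃                                 ░┃─┨  
  ┃def parse_data(state):           ░┃f┃  
  ┃    state = []                   ░┃9┃  
  ┃    for item in state:           ░┃4┃  
  ┃    print(items)                 ░┃0┃  
  ┃                                 ░┃b┃  
  ┃                                 ░┃4┃  
  ┃class TransformHandler:          ░┃ ┃  
  ┃    def __init__(self, output):  ▼┃━┛  
  ┗━━━━━━━━━━━━━━━━━━━━━━━━━━━━━━━━━━┛    


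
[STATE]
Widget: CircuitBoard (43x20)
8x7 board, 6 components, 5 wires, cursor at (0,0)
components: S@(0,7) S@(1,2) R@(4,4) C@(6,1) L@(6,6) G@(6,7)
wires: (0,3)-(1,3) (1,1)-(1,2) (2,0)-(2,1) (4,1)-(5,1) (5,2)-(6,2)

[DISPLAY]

   0 1 2 3 4 5 6 7                         
0  [.]          ·               S          
                │                          
1       · ─ S   ·                          
                                           
2   · ─ ·                                  
                                           
3                                          
                                           
4       ·           R                      
        │                                  
5       ·   ·                              
            │                              
6       C   ·               L   G          
Cursor: (0,0)                              
                                           
                                           
                                           
                                           
                                           


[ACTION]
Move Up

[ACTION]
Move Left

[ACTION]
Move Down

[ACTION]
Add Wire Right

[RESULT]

   0 1 2 3 4 5 6 7                         
0               ·               S          
                │                          
1  [.]─ · ─ S   ·                          
                                           
2   · ─ ·                                  
                                           
3                                          
                                           
4       ·           R                      
        │                                  
5       ·   ·                              
            │                              
6       C   ·               L   G          
Cursor: (1,0)                              
                                           
                                           
                                           
                                           
                                           


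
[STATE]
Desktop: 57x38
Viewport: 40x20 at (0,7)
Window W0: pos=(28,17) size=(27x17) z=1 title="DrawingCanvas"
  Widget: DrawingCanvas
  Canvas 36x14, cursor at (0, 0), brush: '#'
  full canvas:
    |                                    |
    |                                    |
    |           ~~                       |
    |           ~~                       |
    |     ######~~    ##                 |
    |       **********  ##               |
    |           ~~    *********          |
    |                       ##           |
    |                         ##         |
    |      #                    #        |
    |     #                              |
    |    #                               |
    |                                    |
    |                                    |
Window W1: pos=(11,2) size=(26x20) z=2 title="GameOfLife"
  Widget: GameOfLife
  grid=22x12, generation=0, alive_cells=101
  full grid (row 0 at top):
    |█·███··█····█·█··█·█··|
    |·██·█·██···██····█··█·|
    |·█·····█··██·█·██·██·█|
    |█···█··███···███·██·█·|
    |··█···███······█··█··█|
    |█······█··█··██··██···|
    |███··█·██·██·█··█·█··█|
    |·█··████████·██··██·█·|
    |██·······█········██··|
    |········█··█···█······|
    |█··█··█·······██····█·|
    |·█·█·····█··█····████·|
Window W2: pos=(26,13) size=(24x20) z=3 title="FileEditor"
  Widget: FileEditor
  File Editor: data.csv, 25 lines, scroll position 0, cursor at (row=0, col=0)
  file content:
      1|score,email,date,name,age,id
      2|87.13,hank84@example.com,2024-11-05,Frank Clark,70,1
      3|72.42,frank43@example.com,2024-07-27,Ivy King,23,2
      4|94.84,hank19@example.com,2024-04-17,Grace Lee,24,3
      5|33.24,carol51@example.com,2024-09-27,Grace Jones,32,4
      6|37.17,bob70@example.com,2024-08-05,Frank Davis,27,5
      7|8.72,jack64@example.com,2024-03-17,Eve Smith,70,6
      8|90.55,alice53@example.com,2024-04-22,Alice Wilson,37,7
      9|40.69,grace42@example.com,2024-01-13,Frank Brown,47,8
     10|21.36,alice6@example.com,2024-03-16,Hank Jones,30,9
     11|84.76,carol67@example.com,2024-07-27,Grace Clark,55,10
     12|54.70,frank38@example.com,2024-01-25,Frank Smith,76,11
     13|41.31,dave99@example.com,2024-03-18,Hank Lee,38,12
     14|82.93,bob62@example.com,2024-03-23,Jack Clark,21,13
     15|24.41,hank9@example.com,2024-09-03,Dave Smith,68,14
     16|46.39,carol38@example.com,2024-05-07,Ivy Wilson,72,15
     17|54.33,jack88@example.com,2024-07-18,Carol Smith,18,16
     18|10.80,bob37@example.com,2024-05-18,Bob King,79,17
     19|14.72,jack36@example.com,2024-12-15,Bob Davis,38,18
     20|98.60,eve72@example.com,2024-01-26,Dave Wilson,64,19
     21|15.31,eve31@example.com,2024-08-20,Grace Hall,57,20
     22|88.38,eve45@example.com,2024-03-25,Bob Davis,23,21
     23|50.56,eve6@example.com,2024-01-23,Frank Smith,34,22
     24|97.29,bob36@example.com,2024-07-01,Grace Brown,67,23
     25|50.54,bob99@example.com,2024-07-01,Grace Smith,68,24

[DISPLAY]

           ┃·██·█·██···██····█··█·  ┃   
           ┃·█·····█··██·█·██·██·█  ┃   
           ┃█···█··███···███·██·█·  ┃   
           ┃··█···███······█··█··█  ┃   
           ┃█······█··█··██··██···  ┃   
           ┃███··█·██·██·█··█·█··█  ┃   
           ┃·█··████████·█┏━━━━━━━━━━━━━
           ┃██·······█····┃ FileEditor  
           ┃········█··█··┠─────────────
           ┃█··█··█·······┃█core,email,d
           ┃·█·█·····█··█·┃87.13,hank84@
           ┃              ┃72.42,frank43
           ┃              ┃94.84,hank19@
           ┃              ┃33.24,carol51
           ┗━━━━━━━━━━━━━━┃37.17,bob70@e
                          ┃8.72,jack64@e
                          ┃90.55,alice53
                          ┃40.69,grace42
                          ┃21.36,alice6@
                          ┃84.76,carol67


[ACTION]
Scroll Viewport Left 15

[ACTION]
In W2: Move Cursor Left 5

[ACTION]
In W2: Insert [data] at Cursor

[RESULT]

           ┃·██·█·██···██····█··█·  ┃   
           ┃·█·····█··██·█·██·██·█  ┃   
           ┃█···█··███···███·██·█·  ┃   
           ┃··█···███······█··█··█  ┃   
           ┃█······█··█··██··██···  ┃   
           ┃███··█·██·██·█··█·█··█  ┃   
           ┃·█··████████·█┏━━━━━━━━━━━━━
           ┃██·······█····┃ FileEditor  
           ┃········█··█··┠─────────────
           ┃█··█··█·······┃data█core,ema
           ┃·█·█·····█··█·┃87.13,hank84@
           ┃              ┃72.42,frank43
           ┃              ┃94.84,hank19@
           ┃              ┃33.24,carol51
           ┗━━━━━━━━━━━━━━┃37.17,bob70@e
                          ┃8.72,jack64@e
                          ┃90.55,alice53
                          ┃40.69,grace42
                          ┃21.36,alice6@
                          ┃84.76,carol67
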